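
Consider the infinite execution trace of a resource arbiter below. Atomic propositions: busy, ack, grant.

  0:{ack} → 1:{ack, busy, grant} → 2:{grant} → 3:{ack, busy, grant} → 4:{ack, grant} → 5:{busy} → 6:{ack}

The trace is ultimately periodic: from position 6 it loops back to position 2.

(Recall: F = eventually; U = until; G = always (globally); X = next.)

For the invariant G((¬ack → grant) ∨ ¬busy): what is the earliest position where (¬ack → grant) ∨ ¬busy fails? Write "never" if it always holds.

Check (¬ack → grant) ∨ ¬busy at each position in order: 0 ✓, 1 ✓, 2 ✓, 3 ✓, 4 ✓.
At position 5 the labels are {busy}, so (¬ack → grant) ∨ ¬busy is false there. This is the first violation.

5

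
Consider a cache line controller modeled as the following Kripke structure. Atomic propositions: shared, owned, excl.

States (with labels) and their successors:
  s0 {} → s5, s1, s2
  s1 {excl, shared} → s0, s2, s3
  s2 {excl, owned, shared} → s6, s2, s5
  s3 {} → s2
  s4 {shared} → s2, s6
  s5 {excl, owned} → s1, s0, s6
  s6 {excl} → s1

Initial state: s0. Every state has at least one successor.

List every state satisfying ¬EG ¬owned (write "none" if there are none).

{s2, s3, s5}

States satisfying ¬owned: {s0, s1, s3, s4, s6}.
States satisfying EG ¬owned: {s0, s1, s4, s6}.
States satisfying ¬EG ¬owned: {s2, s3, s5}.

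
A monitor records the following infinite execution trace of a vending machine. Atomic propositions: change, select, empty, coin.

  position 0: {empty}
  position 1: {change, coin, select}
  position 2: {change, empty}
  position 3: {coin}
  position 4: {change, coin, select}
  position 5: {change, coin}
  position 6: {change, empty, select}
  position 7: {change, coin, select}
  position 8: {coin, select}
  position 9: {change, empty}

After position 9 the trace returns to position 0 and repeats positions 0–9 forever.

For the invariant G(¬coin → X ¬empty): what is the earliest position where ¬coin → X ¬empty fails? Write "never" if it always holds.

9

Check ¬coin → X ¬empty at each position in order: 0 ✓, 1 ✓, 2 ✓, 3 ✓, 4 ✓, 5 ✓, 6 ✓, 7 ✓, 8 ✓.
At position 9 the labels are {change, empty} and the next position 0 has {empty}, so ¬coin → X ¬empty is false there. This is the first violation.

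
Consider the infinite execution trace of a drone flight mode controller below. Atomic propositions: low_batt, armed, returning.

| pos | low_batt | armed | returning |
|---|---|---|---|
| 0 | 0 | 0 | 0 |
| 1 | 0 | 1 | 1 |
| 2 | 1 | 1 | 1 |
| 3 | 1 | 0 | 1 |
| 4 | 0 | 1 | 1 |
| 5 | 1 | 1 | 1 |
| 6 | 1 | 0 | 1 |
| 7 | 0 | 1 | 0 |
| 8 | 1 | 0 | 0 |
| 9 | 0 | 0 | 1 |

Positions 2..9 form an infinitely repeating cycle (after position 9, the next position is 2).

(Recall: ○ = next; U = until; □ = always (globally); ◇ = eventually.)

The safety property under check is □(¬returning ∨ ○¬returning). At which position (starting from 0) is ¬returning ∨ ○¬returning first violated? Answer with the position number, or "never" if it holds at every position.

Check ¬returning ∨ ○¬returning at each position in order: 0 ✓.
At position 1 the labels are {armed, returning} and the next position 2 has {armed, low_batt, returning}, so ¬returning ∨ ○¬returning is false there. This is the first violation.

1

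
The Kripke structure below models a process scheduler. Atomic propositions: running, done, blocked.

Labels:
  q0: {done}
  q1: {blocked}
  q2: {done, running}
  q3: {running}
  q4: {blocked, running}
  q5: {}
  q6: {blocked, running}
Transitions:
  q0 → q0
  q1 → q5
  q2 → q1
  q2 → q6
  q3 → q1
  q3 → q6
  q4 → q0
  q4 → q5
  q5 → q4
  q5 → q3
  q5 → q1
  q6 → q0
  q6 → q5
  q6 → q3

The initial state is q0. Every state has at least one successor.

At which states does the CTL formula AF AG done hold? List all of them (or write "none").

{q0}

States satisfying AG done: {q0}.
States satisfying AF AG done: {q0}.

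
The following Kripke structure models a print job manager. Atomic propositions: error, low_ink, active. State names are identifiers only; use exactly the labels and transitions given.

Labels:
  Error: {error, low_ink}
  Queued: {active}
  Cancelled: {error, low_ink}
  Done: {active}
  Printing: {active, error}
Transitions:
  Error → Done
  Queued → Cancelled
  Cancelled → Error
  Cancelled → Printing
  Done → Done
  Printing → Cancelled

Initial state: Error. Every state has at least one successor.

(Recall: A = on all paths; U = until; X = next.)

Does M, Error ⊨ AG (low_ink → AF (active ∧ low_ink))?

States satisfying low_ink → AF (active ∧ low_ink): {Queued, Done, Printing}.
States satisfying AG (low_ink → AF (active ∧ low_ink)): {Done}.
Error is reachable from Error and violates low_ink → AF (active ∧ low_ink), so AG fails at Error.
Error ∉ Sat(AG (low_ink → AF (active ∧ low_ink))).

No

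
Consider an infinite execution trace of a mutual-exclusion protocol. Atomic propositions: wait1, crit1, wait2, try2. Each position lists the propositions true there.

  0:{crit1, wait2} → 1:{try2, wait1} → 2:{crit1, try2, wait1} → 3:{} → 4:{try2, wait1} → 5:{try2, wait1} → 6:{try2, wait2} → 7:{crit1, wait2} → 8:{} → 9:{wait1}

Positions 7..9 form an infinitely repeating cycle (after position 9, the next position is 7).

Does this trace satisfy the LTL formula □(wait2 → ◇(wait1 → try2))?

wait2 → ◇(wait1 → try2) holds at every position 0..9, and those are all positions ever visited, so □(wait2 → ◇(wait1 → try2)) holds.
Positions where wait2 holds: 0, 6, 7.
Check ◇(wait1 → try2) at each: 0→ok, 6→ok, 7→ok.

Satisfied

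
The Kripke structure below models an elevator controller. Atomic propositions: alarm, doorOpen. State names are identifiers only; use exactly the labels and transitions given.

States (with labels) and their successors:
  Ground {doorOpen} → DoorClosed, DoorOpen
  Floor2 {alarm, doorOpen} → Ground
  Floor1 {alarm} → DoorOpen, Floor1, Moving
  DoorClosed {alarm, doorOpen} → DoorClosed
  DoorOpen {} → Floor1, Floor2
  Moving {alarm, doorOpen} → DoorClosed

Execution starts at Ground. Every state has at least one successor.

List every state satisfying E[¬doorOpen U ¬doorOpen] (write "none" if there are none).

{Floor1, DoorOpen}

States satisfying ¬doorOpen: {Floor1, DoorOpen}.
States satisfying E[¬doorOpen U ¬doorOpen]: {Floor1, DoorOpen}.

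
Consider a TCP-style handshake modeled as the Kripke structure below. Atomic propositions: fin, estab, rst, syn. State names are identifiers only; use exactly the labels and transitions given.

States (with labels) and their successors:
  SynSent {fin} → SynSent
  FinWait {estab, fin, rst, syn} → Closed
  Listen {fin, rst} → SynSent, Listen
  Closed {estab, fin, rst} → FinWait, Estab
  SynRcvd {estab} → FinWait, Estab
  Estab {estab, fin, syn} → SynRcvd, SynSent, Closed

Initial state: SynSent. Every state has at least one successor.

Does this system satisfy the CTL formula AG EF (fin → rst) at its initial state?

States satisfying EF (fin → rst): {FinWait, Listen, Closed, SynRcvd, Estab}.
States satisfying AG EF (fin → rst): ∅.
SynSent is reachable from SynSent and violates EF (fin → rst), so AG fails at SynSent.
SynSent ∉ Sat(AG EF (fin → rst)).

No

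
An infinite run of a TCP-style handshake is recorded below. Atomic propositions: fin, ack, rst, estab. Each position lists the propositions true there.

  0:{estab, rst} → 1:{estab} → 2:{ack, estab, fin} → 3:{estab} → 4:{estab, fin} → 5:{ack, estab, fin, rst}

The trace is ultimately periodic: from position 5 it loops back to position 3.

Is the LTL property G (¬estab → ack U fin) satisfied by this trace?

Holds

¬estab → ack U fin holds at every position 0..5, and those are all positions ever visited, so G (¬estab → ack U fin) holds.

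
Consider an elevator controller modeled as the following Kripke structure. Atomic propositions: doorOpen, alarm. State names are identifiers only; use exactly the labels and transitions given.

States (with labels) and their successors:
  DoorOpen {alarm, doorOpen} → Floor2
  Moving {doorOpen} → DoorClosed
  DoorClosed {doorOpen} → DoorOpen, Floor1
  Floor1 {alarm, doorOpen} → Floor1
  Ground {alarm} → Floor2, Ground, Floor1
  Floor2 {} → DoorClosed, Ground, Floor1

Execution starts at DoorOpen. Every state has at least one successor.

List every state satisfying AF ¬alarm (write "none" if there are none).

States satisfying ¬alarm: {Moving, DoorClosed, Floor2}.
States satisfying AF ¬alarm: {DoorOpen, Moving, DoorClosed, Floor2}.

{DoorOpen, Moving, DoorClosed, Floor2}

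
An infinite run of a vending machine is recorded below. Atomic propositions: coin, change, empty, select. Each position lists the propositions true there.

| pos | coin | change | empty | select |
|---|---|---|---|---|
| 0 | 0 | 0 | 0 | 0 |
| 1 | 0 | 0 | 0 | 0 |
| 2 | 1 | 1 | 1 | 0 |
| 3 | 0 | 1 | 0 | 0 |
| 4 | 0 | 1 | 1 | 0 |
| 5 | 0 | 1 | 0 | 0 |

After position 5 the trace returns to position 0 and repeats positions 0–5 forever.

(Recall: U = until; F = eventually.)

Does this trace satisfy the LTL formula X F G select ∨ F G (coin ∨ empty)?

The position after 0 is 1; F G select is false there.
G (coin ∨ empty) is false at every position 0..5, so it never becomes true and F G (coin ∨ empty) fails.
At position 0: X F G select is false; F G (coin ∨ empty) is false; so X F G select ∨ F G (coin ∨ empty) is false.

Violated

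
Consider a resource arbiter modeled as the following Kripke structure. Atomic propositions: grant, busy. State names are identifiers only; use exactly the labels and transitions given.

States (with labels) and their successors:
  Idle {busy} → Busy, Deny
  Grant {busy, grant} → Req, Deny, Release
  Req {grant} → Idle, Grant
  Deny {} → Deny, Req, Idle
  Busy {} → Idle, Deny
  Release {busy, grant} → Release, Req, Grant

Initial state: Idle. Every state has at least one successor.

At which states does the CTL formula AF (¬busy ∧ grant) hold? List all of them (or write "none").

{Req}

States satisfying ¬busy ∧ grant: {Req}.
States satisfying AF (¬busy ∧ grant): {Req}.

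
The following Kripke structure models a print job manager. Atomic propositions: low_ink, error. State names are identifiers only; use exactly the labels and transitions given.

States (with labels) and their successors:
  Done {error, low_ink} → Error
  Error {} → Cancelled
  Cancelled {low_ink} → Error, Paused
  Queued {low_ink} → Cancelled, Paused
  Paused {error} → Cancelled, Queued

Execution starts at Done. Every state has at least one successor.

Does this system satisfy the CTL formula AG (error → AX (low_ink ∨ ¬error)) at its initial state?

Yes

States satisfying error → AX (low_ink ∨ ¬error): {Done, Error, Cancelled, Queued, Paused}.
States satisfying AG (error → AX (low_ink ∨ ¬error)): {Done, Error, Cancelled, Queued, Paused}.
Every state reachable from Done satisfies error → AX (low_ink ∨ ¬error).
Done ∈ Sat(AG (error → AX (low_ink ∨ ¬error))).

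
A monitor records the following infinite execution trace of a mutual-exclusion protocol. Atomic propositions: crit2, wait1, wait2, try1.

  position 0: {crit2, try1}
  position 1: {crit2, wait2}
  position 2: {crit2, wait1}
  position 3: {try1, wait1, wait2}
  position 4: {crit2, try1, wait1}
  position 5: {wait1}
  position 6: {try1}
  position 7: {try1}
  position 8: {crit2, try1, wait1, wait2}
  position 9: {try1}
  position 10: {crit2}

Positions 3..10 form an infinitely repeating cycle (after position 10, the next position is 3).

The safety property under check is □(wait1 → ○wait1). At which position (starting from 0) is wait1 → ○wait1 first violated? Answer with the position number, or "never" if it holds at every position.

Check wait1 → ○wait1 at each position in order: 0 ✓, 1 ✓, 2 ✓, 3 ✓, 4 ✓.
At position 5 the labels are {wait1} and the next position 6 has {try1}, so wait1 → ○wait1 is false there. This is the first violation.

5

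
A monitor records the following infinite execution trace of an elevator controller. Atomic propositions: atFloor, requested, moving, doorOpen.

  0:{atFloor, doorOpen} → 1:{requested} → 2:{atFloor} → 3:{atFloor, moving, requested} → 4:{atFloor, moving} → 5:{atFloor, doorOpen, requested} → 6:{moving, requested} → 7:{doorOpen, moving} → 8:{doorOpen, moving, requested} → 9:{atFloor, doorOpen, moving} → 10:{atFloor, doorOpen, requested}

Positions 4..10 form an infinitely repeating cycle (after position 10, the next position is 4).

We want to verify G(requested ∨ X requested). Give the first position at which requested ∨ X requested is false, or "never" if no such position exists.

never

requested ∨ X requested holds at every position 0..10, and those are all the positions the trace ever visits, so the invariant G(requested ∨ X requested) is never violated.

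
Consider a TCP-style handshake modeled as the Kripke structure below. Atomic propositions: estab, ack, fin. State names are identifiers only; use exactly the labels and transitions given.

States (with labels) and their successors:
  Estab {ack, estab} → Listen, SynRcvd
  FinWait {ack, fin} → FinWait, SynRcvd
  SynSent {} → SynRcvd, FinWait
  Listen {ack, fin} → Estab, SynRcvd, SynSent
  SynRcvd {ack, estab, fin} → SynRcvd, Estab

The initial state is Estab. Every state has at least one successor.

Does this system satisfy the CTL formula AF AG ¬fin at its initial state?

Does not hold

States satisfying AG ¬fin: ∅.
States satisfying AF AG ¬fin: ∅.
There is a path from Estab along which AG ¬fin never holds.
Estab ∉ Sat(AF AG ¬fin).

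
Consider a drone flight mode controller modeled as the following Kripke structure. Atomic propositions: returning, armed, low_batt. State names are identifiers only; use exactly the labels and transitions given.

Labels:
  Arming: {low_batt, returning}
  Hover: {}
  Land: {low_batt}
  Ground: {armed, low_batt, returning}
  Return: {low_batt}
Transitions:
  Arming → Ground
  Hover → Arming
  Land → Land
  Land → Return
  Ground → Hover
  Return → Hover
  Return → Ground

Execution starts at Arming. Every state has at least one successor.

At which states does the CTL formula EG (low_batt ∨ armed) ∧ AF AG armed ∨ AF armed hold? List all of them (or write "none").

{Arming, Hover, Ground, Return}

States satisfying low_batt ∨ armed: {Arming, Land, Ground, Return}.
States satisfying EG (low_batt ∨ armed): {Land}.
States satisfying AG armed: ∅.
States satisfying AF AG armed: ∅.
States satisfying EG (low_batt ∨ armed) ∧ AF AG armed: ∅.
States satisfying armed: {Ground}.
States satisfying AF armed: {Arming, Hover, Ground, Return}.
States satisfying EG (low_batt ∨ armed) ∧ AF AG armed ∨ AF armed: {Arming, Hover, Ground, Return}.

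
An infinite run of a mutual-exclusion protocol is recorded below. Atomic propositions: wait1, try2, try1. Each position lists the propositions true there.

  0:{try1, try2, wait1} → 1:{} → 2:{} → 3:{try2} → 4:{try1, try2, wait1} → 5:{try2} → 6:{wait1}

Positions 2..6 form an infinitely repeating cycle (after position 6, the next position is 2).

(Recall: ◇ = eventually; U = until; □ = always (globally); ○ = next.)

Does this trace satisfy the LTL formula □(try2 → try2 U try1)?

try2 → try2 U try1 must hold at every position from 0 onward. It fails at position 5, so □(try2 → try2 U try1) is false.
Positions where try2 holds: 0, 3, 4, 5.
Check try2 U try1 at each: 0→ok, 3→ok, 4→ok, 5→fails.

Violated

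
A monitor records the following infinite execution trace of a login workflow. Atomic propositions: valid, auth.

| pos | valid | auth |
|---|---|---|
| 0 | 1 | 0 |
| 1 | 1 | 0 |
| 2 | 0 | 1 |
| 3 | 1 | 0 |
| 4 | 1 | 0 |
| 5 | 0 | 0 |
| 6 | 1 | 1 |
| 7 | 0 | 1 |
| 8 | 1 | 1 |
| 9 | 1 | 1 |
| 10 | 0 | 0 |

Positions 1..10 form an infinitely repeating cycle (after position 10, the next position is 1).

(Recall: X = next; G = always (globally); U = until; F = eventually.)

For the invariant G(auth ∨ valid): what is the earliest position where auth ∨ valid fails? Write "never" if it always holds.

5

Check auth ∨ valid at each position in order: 0 ✓, 1 ✓, 2 ✓, 3 ✓, 4 ✓.
At position 5 the labels are {}, so auth ∨ valid is false there. This is the first violation.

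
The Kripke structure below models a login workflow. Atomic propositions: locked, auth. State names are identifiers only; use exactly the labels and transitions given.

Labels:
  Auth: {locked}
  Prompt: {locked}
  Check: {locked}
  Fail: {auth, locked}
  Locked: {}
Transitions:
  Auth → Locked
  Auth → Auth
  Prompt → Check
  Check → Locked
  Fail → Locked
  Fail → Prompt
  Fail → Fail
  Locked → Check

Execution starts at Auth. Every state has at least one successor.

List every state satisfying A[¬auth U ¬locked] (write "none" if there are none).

{Prompt, Check, Locked}

States satisfying ¬auth: {Auth, Prompt, Check, Locked}.
States satisfying ¬locked: {Locked}.
States satisfying A[¬auth U ¬locked]: {Prompt, Check, Locked}.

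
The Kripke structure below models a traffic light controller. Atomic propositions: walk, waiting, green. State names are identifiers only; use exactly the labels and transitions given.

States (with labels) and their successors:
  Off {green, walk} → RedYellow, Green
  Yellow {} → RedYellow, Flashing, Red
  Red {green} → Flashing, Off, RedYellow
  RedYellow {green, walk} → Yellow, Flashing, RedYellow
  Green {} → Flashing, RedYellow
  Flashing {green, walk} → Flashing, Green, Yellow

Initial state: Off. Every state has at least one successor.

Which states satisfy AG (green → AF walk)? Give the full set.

{Off, Yellow, Red, RedYellow, Green, Flashing}

States satisfying green → AF walk: {Off, Yellow, Red, RedYellow, Green, Flashing}.
States satisfying AG (green → AF walk): {Off, Yellow, Red, RedYellow, Green, Flashing}.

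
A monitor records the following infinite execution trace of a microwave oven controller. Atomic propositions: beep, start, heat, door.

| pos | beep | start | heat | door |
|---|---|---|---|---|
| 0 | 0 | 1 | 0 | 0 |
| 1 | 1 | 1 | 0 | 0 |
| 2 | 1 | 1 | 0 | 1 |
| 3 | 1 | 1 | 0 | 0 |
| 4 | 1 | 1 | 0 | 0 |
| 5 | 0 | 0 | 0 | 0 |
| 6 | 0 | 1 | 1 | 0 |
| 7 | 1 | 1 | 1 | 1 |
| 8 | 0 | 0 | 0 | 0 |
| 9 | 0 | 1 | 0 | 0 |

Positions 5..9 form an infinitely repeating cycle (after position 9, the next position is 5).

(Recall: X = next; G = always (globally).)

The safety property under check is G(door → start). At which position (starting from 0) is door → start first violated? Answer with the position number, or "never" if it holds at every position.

never

door → start holds at every position 0..9, and those are all the positions the trace ever visits, so the invariant G(door → start) is never violated.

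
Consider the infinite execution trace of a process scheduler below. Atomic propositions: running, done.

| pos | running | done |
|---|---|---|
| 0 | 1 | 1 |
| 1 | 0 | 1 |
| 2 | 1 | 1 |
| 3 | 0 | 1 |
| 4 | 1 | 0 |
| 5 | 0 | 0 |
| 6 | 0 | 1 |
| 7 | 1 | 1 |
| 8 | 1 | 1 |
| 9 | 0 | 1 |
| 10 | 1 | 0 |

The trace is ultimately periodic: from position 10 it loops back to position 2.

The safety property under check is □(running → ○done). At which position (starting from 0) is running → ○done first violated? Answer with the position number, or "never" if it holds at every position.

4

Check running → ○done at each position in order: 0 ✓, 1 ✓, 2 ✓, 3 ✓.
At position 4 the labels are {running} and the next position 5 has {}, so running → ○done is false there. This is the first violation.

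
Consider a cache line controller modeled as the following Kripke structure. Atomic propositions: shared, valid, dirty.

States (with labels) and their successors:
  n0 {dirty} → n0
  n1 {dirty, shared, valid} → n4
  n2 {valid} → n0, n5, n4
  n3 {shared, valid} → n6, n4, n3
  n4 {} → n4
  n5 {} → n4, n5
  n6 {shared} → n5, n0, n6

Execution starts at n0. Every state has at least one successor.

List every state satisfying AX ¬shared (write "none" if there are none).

States satisfying ¬shared: {n0, n2, n4, n5}.
States satisfying AX ¬shared: {n0, n1, n2, n4, n5}.

{n0, n1, n2, n4, n5}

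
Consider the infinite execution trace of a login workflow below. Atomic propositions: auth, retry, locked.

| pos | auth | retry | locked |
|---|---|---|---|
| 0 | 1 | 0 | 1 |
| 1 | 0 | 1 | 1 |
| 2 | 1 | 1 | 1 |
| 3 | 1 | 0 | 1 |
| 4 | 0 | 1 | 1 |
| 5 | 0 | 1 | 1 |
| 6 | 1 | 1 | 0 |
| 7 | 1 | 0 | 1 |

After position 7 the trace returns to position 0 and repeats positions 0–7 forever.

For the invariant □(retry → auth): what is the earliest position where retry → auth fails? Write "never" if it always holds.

1

Check retry → auth at each position in order: 0 ✓.
At position 1 the labels are {locked, retry}, so retry → auth is false there. This is the first violation.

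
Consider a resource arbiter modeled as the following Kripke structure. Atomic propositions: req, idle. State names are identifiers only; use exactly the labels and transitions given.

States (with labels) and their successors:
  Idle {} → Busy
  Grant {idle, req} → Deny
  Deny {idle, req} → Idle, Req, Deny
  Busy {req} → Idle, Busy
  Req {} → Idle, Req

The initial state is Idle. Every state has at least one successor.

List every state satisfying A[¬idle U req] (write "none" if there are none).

States satisfying ¬idle: {Idle, Busy, Req}.
States satisfying req: {Grant, Deny, Busy}.
States satisfying A[¬idle U req]: {Idle, Grant, Deny, Busy}.

{Idle, Grant, Deny, Busy}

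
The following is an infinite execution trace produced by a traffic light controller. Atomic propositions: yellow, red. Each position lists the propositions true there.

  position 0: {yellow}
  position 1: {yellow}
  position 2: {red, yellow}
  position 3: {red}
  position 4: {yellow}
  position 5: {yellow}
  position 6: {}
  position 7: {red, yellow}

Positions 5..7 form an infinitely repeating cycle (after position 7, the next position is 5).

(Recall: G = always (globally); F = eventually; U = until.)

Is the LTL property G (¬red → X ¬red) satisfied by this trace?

¬red → X ¬red must hold at every position from 0 onward. It fails at position 1, so G (¬red → X ¬red) is false.
Positions where ¬red holds: 0, 1, 4, 5, 6.
Check X ¬red at each: 0→ok, 1→fails, 4→ok, 5→ok, 6→fails.

Does not hold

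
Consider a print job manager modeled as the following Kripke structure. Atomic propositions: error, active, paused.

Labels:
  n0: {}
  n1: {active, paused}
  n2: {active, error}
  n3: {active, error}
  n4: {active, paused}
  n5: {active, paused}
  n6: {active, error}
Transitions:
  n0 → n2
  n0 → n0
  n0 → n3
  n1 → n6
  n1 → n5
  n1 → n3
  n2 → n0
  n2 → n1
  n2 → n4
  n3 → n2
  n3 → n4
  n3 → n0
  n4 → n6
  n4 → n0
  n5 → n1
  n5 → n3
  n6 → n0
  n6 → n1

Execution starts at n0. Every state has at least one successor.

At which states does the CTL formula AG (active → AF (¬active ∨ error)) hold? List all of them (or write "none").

none

States satisfying active → AF (¬active ∨ error): {n0, n2, n3, n4, n6}.
States satisfying AG (active → AF (¬active ∨ error)): ∅.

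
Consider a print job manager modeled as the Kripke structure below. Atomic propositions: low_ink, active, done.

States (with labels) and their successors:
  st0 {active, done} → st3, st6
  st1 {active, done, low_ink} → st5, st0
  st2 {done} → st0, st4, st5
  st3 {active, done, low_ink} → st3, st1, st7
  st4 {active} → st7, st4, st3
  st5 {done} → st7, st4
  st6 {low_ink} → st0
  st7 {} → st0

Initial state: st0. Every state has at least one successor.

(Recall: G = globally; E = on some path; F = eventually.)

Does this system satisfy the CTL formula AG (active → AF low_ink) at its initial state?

States satisfying active → AF low_ink: {st0, st1, st2, st3, st5, st6, st7}.
States satisfying AG (active → AF low_ink): ∅.
st4 is reachable from st0 and violates active → AF low_ink, so AG fails at st0.
st0 ∉ Sat(AG (active → AF low_ink)).

Does not hold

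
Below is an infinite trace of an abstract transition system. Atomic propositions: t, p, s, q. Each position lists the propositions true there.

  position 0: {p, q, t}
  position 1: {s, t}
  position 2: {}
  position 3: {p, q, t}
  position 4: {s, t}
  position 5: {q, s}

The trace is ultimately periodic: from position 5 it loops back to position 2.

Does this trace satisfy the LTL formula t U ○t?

Walking from position 0: ○t first holds at position 0, and t holds at every earlier position along the way, so t U ○t holds.

Satisfied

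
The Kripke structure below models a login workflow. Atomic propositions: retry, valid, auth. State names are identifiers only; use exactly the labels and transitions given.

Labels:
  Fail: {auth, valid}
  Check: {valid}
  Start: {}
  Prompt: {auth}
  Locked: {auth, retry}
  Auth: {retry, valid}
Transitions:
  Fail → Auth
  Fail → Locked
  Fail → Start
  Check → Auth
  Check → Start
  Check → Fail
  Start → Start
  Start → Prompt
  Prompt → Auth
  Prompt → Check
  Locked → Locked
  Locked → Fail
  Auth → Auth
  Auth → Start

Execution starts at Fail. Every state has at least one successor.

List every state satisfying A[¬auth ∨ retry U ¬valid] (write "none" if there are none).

States satisfying ¬auth ∨ retry: {Check, Start, Locked, Auth}.
States satisfying ¬valid: {Start, Prompt, Locked}.
States satisfying A[¬auth ∨ retry U ¬valid]: {Start, Prompt, Locked}.

{Start, Prompt, Locked}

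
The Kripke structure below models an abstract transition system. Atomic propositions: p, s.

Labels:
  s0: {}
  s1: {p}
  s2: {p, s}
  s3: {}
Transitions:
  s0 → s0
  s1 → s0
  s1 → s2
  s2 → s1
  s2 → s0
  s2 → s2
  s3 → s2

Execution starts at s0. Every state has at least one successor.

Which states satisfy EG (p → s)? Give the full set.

{s0, s2, s3}

States satisfying p → s: {s0, s2, s3}.
States satisfying EG (p → s): {s0, s2, s3}.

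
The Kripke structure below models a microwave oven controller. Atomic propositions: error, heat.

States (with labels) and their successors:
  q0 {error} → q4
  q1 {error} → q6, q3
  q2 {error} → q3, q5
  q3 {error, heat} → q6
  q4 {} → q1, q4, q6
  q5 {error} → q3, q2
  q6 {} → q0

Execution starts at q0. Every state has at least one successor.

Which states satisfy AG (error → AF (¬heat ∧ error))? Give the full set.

{q0, q1, q2, q3, q4, q5, q6}

States satisfying error → AF (¬heat ∧ error): {q0, q1, q2, q3, q4, q5, q6}.
States satisfying AG (error → AF (¬heat ∧ error)): {q0, q1, q2, q3, q4, q5, q6}.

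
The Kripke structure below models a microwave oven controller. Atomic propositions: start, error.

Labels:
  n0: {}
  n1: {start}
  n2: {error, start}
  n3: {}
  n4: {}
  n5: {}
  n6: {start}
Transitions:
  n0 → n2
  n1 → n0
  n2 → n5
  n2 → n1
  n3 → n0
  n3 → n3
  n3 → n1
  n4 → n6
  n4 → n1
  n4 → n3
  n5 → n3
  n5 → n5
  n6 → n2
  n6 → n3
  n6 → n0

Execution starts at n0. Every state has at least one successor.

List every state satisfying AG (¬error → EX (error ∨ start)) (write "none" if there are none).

none

States satisfying ¬error → EX (error ∨ start): {n0, n2, n3, n4, n6}.
States satisfying AG (¬error → EX (error ∨ start)): ∅.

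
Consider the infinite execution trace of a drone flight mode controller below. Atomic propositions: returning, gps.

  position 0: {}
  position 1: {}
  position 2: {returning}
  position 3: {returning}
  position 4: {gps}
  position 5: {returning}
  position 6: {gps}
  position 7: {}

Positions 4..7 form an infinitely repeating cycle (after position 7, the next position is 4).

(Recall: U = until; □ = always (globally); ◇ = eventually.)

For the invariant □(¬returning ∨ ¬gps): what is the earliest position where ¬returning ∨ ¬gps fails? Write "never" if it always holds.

¬returning ∨ ¬gps holds at every position 0..7, and those are all the positions the trace ever visits, so the invariant □(¬returning ∨ ¬gps) is never violated.

never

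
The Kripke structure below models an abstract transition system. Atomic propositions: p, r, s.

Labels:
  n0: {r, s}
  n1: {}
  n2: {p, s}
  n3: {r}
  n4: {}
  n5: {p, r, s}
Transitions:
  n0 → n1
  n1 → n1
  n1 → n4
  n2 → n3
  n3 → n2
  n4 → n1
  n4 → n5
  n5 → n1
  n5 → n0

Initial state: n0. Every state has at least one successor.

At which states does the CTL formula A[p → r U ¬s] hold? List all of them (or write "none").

{n0, n1, n3, n4, n5}

States satisfying p → r: {n0, n1, n3, n4, n5}.
States satisfying ¬s: {n1, n3, n4}.
States satisfying A[p → r U ¬s]: {n0, n1, n3, n4, n5}.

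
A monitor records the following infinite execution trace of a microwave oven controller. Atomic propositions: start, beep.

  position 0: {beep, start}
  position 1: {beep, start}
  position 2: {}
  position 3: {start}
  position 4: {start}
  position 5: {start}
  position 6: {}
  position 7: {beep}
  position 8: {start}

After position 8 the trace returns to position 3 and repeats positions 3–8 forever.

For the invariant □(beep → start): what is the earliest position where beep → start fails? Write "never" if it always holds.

Check beep → start at each position in order: 0 ✓, 1 ✓, 2 ✓, 3 ✓, 4 ✓, 5 ✓, 6 ✓.
At position 7 the labels are {beep}, so beep → start is false there. This is the first violation.

7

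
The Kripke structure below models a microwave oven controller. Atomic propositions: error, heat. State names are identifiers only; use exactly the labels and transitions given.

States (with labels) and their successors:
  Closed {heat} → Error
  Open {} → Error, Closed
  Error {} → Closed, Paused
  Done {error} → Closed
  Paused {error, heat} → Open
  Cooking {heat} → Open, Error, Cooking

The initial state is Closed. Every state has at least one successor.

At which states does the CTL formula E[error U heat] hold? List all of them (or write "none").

States satisfying error: {Done, Paused}.
States satisfying heat: {Closed, Paused, Cooking}.
States satisfying E[error U heat]: {Closed, Done, Paused, Cooking}.

{Closed, Done, Paused, Cooking}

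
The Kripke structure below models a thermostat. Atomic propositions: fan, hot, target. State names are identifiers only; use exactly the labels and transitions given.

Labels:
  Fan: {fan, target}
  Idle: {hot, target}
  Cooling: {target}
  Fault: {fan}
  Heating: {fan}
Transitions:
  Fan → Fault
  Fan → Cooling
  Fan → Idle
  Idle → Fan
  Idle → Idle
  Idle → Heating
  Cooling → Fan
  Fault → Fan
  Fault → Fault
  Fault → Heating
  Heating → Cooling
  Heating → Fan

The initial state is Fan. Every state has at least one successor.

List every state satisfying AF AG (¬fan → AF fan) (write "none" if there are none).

none

States satisfying AG (¬fan → AF fan): ∅.
States satisfying AF AG (¬fan → AF fan): ∅.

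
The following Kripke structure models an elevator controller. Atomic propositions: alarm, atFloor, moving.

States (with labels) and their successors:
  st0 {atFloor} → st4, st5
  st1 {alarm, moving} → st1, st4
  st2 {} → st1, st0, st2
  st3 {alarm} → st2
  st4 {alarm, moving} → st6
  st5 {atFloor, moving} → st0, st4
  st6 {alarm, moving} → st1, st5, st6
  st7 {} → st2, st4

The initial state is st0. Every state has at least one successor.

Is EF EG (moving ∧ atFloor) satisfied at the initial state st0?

States satisfying EG (moving ∧ atFloor): ∅.
States satisfying EF EG (moving ∧ atFloor): ∅.
No suitable path/successor from st0 witnesses the formula.
st0 ∉ Sat(EF EG (moving ∧ atFloor)).

No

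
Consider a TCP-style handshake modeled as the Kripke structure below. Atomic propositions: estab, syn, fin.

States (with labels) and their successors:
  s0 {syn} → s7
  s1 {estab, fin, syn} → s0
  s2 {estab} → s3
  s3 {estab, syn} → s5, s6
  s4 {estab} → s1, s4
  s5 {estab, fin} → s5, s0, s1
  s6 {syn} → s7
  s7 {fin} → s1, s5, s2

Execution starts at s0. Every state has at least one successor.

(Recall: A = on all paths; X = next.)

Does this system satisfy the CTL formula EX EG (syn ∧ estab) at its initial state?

States satisfying EG (syn ∧ estab): ∅.
States satisfying EX EG (syn ∧ estab): ∅.
No suitable path/successor from s0 witnesses the formula.
s0 ∉ Sat(EX EG (syn ∧ estab)).

Violated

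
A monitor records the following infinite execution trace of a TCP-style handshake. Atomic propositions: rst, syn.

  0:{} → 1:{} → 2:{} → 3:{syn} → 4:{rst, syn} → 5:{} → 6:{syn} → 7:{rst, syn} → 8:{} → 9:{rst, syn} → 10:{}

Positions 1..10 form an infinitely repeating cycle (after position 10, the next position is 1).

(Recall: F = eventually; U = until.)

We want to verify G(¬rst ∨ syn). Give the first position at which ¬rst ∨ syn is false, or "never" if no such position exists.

¬rst ∨ syn holds at every position 0..10, and those are all the positions the trace ever visits, so the invariant G(¬rst ∨ syn) is never violated.

never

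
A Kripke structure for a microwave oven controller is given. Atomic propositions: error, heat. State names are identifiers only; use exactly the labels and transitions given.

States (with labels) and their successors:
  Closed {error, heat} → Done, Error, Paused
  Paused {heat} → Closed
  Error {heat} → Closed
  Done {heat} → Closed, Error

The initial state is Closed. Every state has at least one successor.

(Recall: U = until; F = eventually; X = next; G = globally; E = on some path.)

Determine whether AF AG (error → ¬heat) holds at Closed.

No

States satisfying AG (error → ¬heat): ∅.
States satisfying AF AG (error → ¬heat): ∅.
There is a path from Closed along which AG (error → ¬heat) never holds.
Closed ∉ Sat(AF AG (error → ¬heat)).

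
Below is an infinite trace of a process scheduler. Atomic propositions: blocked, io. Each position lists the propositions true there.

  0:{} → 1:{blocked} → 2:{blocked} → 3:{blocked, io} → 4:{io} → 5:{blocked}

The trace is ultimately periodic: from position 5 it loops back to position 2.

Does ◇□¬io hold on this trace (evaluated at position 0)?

□¬io is false at every position 0..5, so it never becomes true and ◇□¬io fails.

Does not hold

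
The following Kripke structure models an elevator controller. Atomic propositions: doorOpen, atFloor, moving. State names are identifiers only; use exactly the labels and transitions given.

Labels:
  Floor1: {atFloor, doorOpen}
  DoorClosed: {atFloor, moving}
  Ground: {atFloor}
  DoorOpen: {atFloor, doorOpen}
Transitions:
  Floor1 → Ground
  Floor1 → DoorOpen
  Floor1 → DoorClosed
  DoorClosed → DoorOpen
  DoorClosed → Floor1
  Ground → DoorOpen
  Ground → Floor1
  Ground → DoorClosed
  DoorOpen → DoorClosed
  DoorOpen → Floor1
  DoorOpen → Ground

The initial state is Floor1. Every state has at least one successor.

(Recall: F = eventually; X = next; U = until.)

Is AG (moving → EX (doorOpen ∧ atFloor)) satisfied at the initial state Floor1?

Satisfied

States satisfying moving → EX (doorOpen ∧ atFloor): {Floor1, DoorClosed, Ground, DoorOpen}.
States satisfying AG (moving → EX (doorOpen ∧ atFloor)): {Floor1, DoorClosed, Ground, DoorOpen}.
Every state reachable from Floor1 satisfies moving → EX (doorOpen ∧ atFloor).
Floor1 ∈ Sat(AG (moving → EX (doorOpen ∧ atFloor))).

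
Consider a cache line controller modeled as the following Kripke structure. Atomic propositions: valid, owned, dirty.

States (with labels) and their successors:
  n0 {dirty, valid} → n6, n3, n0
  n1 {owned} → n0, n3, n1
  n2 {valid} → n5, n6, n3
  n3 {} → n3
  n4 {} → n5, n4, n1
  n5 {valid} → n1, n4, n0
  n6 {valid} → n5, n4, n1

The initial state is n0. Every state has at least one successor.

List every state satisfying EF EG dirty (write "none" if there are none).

States satisfying EG dirty: {n0}.
States satisfying EF EG dirty: {n0, n1, n2, n4, n5, n6}.

{n0, n1, n2, n4, n5, n6}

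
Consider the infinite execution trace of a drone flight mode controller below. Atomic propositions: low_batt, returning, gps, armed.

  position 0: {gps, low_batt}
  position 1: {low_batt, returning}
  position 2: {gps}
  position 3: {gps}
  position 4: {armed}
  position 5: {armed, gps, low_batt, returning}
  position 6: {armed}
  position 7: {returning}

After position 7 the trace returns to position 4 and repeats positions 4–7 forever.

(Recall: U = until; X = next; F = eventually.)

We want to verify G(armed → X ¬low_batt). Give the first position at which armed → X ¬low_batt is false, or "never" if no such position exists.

Check armed → X ¬low_batt at each position in order: 0 ✓, 1 ✓, 2 ✓, 3 ✓.
At position 4 the labels are {armed} and the next position 5 has {armed, gps, low_batt, returning}, so armed → X ¬low_batt is false there. This is the first violation.

4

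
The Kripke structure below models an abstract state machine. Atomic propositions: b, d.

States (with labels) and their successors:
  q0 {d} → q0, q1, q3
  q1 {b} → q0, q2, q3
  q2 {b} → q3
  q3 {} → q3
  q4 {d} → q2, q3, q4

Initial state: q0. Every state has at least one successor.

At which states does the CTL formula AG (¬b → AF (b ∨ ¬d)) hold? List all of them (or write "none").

States satisfying ¬b → AF (b ∨ ¬d): {q1, q2, q3}.
States satisfying AG (¬b → AF (b ∨ ¬d)): {q2, q3}.

{q2, q3}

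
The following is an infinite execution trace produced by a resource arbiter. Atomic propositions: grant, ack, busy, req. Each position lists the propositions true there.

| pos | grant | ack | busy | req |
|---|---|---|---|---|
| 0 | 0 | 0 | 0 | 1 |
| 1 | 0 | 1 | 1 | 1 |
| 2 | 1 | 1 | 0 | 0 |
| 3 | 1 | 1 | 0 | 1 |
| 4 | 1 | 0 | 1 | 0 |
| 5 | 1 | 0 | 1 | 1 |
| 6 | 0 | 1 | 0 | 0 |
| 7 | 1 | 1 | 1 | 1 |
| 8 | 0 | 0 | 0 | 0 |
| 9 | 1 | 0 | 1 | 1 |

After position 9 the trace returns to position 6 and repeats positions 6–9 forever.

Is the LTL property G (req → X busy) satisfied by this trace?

req → X busy must hold at every position from 0 onward. It fails at position 1, so G (req → X busy) is false.
Positions where req holds: 0, 1, 3, 5, 7, 9.
Check X busy at each: 0→ok, 1→fails, 3→ok, 5→fails, 7→fails, 9→fails.

Does not hold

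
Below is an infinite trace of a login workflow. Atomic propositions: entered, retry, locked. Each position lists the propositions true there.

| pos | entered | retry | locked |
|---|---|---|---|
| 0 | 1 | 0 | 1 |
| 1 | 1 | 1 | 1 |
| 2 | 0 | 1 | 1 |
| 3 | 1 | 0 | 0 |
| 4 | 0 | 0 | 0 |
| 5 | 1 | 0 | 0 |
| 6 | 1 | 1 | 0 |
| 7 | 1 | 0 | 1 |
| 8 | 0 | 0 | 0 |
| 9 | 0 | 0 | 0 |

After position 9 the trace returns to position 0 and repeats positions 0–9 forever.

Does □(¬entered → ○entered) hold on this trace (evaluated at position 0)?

¬entered → ○entered must hold at every position from 0 onward. It fails at position 8, so □(¬entered → ○entered) is false.
Positions where ¬entered holds: 2, 4, 8, 9.
Check ○entered at each: 2→ok, 4→ok, 8→fails, 9→ok.

Violated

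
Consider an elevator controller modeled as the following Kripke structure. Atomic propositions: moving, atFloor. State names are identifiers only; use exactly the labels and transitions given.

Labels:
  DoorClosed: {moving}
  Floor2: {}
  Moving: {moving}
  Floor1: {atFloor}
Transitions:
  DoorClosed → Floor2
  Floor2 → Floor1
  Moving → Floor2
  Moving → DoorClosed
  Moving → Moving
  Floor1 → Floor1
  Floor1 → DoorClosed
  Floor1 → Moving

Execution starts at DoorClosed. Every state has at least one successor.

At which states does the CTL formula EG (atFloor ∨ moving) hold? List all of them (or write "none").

States satisfying atFloor ∨ moving: {DoorClosed, Moving, Floor1}.
States satisfying EG (atFloor ∨ moving): {Moving, Floor1}.

{Moving, Floor1}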